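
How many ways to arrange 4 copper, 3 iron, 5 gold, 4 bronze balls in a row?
16! / (4! × 3! × 5! × 4!) = 50450400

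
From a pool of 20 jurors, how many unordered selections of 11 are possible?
C(20,11) = 20!/(11!×9!) = 167960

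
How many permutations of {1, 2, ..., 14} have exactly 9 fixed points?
Choose the 9 fixed points C(14,9) = 2002, derange the rest: !5 = Σ_{j=0}^{5} (-1)^j·5!/j! = 120 - 120 + 60 - 20 + 5 - 1 = 44. Product = 2002 × 44 = 88088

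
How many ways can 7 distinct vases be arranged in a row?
7! = 5040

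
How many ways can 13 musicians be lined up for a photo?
13! = 6227020800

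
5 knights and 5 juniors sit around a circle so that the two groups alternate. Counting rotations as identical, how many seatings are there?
Fix one of the knights: (5-1)! ways for the remaining knights, × 5! ways for the juniors = 24 × 120 = 2880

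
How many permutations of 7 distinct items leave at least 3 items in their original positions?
Exactly j fixed points: C(7,j)·!(7-j); sum over j ≥ 3 (derangement numbers via !m = (m-1)·(!(m-1) + !(m-2)): !0..!4 = 1, 0, 1, 2, 9). Σ_{j=3}^{7} C(7,j)·!(7-j) = C(7,3)·!4 + C(7,4)·!3 + C(7,5)·!2 + C(7,6)·!1 + C(7,7)·!0 = 35·9 + 35·2 + 21·1 + 7·0 + 1·1 = 407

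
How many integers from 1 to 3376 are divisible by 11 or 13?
⌊3376/11⌋ + ⌊3376/13⌋ - ⌊3376/143⌋ = 306 + 259 - 23 = 542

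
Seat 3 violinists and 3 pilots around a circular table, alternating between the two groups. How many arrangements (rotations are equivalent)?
Fix one of the violinists: (3-1)! ways for the remaining violinists, × 3! ways for the pilots = 2 × 6 = 12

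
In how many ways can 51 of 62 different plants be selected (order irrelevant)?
C(62,51) = 62!/(51!×11!) = 508271323092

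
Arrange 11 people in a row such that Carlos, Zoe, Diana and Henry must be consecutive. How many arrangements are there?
Treat the 4 as one block: (11-4+1)! × 4! = 40320 × 24 = 967680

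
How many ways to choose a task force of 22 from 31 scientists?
C(31,22) = 31!/(22!×9!) = 20160075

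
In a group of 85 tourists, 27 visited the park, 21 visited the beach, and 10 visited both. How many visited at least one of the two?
|A∪B| = |A| + |B| - |A∩B| = 27 + 21 - 10 = 38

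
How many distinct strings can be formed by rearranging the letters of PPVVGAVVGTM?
11! / (1! × 2! × 1! × 2! × 4! × 1!) = 415800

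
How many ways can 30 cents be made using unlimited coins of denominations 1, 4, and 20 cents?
Coefficient of x^30 in 1/(1-x^1) · 1/(1-x^4) · 1/(1-x^20). Case on j = number of 20-cent coins (j = 0..1); remainder r = 30 - 20j is made from {1,4} in ⌊r/4⌋+1 ways. r = 30, 10 → 8 + 3 = 11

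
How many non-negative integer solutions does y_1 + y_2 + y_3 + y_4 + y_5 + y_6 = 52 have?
C(52+6-1, 6-1) = C(57, 5) = 4187106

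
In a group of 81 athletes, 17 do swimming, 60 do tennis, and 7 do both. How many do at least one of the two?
|A∪B| = |A| + |B| - |A∩B| = 17 + 60 - 7 = 70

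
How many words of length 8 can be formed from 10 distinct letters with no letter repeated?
P(10,8) = 10!/(10-8)! = 1814400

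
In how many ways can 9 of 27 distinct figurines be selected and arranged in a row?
P(27,9) = 27!/(27-9)! = 1700755056000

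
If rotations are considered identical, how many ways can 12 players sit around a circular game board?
Circular: fix one position, arrange the rest. (12-1)! = 39916800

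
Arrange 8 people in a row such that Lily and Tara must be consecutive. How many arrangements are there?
Treat the 2 as one block: (8-2+1)! × 2! = 5040 × 2 = 10080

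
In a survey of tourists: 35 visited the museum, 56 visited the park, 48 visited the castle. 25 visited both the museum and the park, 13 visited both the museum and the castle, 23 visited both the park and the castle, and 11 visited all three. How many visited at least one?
|A∪B∪C| = 35+56+48-25-13-23+11 = 89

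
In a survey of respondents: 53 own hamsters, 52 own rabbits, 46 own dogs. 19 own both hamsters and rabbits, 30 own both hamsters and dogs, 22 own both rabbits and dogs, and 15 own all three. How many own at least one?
|A∪B∪C| = 53+52+46-19-30-22+15 = 95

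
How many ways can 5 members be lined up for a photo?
5! = 120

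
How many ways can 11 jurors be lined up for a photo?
11! = 39916800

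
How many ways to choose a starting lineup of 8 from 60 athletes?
C(60,8) = 60!/(8!×52!) = 2558620845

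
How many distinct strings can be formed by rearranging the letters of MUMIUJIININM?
12! / (4! × 1! × 2! × 2! × 3!) = 831600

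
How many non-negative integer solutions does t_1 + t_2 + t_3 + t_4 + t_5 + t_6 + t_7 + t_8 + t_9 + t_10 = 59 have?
C(59+10-1, 10-1) = C(68, 9) = 49280065120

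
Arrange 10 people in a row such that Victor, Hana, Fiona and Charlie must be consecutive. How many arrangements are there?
Treat the 4 as one block: (10-4+1)! × 4! = 5040 × 24 = 120960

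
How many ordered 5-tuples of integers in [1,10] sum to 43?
Coefficient of x^43 in (x + x² + ... + x^10)^5. By inclusion-exclusion on dice exceeding 10: Σ_j (-1)^j C(5,j)·C(43-1-10j, 4) = C(5,0)·C(42,4) - C(5,1)·C(32,4) + C(5,2)·C(22,4) - C(5,3)·C(12,4) = 1·111930 - 5·35960 + 10·7315 - 10·495 = 330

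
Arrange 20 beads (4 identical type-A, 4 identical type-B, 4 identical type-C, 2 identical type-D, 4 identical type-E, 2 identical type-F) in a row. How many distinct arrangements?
20! / (4! × 4! × 4! × 2! × 4! × 2!) = 1833241410000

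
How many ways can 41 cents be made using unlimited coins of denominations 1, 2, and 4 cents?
Coefficient of x^41 in 1/(1-x^1) · 1/(1-x^2) · 1/(1-x^4). Case on j = number of 4-cent coins (j = 0..10); remainder r = 41 - 4j is made from {1,2} in ⌊r/2⌋+1 ways. r = 41, 37, 33, 29, 25, 21, 17, 13, 9, 5, 1 → 21 + 19 + 17 + 15 + 13 + 11 + 9 + 7 + 5 + 3 + 1 = 121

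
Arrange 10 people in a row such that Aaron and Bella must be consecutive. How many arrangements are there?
Treat the 2 as one block: (10-2+1)! × 2! = 362880 × 2 = 725760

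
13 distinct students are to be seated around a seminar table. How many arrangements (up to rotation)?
Circular: fix one position, arrange the rest. (13-1)! = 479001600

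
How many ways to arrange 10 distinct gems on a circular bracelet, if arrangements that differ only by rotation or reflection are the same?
(10-1)!/2 = 362880/2 = 181440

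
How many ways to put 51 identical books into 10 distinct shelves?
C(51+10-1, 10-1) = C(60, 9) = 14783142660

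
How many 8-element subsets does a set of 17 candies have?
C(17,8) = 17!/(8!×9!) = 24310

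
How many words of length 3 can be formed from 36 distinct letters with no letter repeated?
P(36,3) = 36!/(36-3)! = 42840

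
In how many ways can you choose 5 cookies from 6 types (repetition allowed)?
C(5+6-1, 6-1) = C(10, 5) = 252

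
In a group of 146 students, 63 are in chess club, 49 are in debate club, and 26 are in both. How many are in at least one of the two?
|A∪B| = |A| + |B| - |A∩B| = 63 + 49 - 26 = 86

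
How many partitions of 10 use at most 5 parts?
By conjugation, equals partitions of 10 into parts ≤ 5. Let r_j(i) = number of partitions of i into parts ≤ j, for i = 0..10. r_1(i) = 1 for all i; r_j(i) = r_{j-1}(i) + r_j(i-j). Rows j = 2..5: ≤2: 1 1 2 2 3 3 4 4 5 5 6; ≤3: 1 1 2 3 4 5 7 8 10 12 14; ≤4: 1 1 2 3 5 6 9 11 15 18 23; ≤5: 1 1 2 3 5 7 10 13 18 23 30. r_5(10) = 30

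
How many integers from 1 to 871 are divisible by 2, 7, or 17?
⌊871/2⌋+⌊871/7⌋+⌊871/17⌋ - ⌊871/14⌋-⌊871/34⌋-⌊871/119⌋ + ⌊871/238⌋ = 435+124+51 - 62-25-7 + 3 = 519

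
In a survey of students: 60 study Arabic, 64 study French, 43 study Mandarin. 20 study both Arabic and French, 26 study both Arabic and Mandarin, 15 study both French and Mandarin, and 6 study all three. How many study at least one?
|A∪B∪C| = 60+64+43-20-26-15+6 = 112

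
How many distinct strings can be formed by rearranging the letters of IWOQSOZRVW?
10! / (2! × 1! × 1! × 1! × 1! × 1! × 1! × 2!) = 907200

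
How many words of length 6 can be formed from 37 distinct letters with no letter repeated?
P(37,6) = 37!/(37-6)! = 1673844480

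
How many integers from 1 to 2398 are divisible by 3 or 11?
⌊2398/3⌋ + ⌊2398/11⌋ - ⌊2398/33⌋ = 799 + 218 - 72 = 945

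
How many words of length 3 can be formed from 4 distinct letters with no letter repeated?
P(4,3) = 4!/(4-3)! = 24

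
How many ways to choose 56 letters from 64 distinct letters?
C(64,56) = 64!/(56!×8!) = 4426165368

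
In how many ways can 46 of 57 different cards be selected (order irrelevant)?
C(57,46) = 57!/(46!×11!) = 184509266760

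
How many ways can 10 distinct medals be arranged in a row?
10! = 3628800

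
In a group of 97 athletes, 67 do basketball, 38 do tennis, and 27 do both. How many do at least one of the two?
|A∪B| = |A| + |B| - |A∩B| = 67 + 38 - 27 = 78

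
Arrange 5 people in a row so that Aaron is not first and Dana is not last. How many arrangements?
By inclusion-exclusion: 5! - 2×(5-1)! + (5-2)! = 120 - 48 + 6 = 78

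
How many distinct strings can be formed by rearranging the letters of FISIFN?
6! / (2! × 2! × 1! × 1!) = 180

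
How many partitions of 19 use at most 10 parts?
By conjugation, equals partitions of 19 into parts ≤ 10. Let r_j(i) = number of partitions of i into parts ≤ j, for i = 0..19. r_1(i) = 1 for all i; r_j(i) = r_{j-1}(i) + r_j(i-j). Rows j = 2..10: ≤2: 1 1 2 2 3 3 4 4 5 5 6 6 7 7 8 8 9 9 10 10; ≤3: 1 1 2 3 4 5 7 8 10 12 14 16 19 21 24 27 30 33 37 40; ≤4: 1 1 2 3 5 6 9 11 15 18 23 27 34 39 47 54 64 72 84 94; ≤5: 1 1 2 3 5 7 10 13 18 23 30 37 47 57 70 84 101 119 141 164; ≤6: 1 1 2 3 5 7 11 14 20 26 35 44 58 71 90 110 136 163 199 235; ≤7: 1 1 2 3 5 7 11 15 21 28 38 49 65 82 105 131 164 201 248 300; ≤8: 1 1 2 3 5 7 11 15 22 29 40 52 70 89 116 146 186 230 288 352; ≤9: 1 1 2 3 5 7 11 15 22 30 41 54 73 94 123 157 201 252 318 393; ≤10: 1 1 2 3 5 7 11 15 22 30 42 55 75 97 128 164 212 267 340 423. r_10(19) = 423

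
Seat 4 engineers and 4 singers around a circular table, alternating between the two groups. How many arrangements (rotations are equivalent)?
Fix one of the engineers: (4-1)! ways for the remaining engineers, × 4! ways for the singers = 6 × 24 = 144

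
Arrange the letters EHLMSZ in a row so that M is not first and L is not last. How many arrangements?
By inclusion-exclusion: 6! - 2×(6-1)! + (6-2)! = 720 - 240 + 24 = 504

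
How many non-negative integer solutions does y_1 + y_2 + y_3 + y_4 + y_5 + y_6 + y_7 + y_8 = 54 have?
C(54+8-1, 8-1) = C(61, 7) = 436270780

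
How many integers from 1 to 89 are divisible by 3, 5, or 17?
⌊89/3⌋+⌊89/5⌋+⌊89/17⌋ - ⌊89/15⌋-⌊89/51⌋-⌊89/85⌋ + ⌊89/255⌋ = 29+17+5 - 5-1-1 + 0 = 44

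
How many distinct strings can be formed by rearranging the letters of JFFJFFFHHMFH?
12! / (6! × 3! × 1! × 2!) = 55440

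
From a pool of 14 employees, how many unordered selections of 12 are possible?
C(14,12) = 14!/(12!×2!) = 91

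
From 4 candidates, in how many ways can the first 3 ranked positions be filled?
P(4,3) = 4!/(4-3)! = 24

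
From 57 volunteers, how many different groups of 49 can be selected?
C(57,49) = 57!/(49!×8!) = 1652411475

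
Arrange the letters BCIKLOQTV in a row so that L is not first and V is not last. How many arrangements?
By inclusion-exclusion: 9! - 2×(9-1)! + (9-2)! = 362880 - 80640 + 5040 = 287280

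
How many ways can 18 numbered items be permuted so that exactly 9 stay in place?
Choose the 9 fixed points C(18,9) = 48620, derange the rest: !9 = Σ_{j=0}^{9} (-1)^j·9!/j! = 362880 - 362880 + 181440 - 60480 + 15120 - 3024 + 504 - 72 + 9 - 1 = 133496. Product = 48620 × 133496 = 6490575520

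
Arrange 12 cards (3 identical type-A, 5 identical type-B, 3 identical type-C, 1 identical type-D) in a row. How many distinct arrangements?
12! / (3! × 5! × 3! × 1!) = 110880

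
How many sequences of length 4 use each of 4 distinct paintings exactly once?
4! = 24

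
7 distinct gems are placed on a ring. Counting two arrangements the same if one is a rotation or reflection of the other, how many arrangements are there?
(7-1)!/2 = 720/2 = 360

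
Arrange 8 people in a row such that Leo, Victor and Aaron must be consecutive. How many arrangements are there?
Treat the 3 as one block: (8-3+1)! × 3! = 720 × 6 = 4320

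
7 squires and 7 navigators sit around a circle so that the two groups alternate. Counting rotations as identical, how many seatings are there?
Fix one of the squires: (7-1)! ways for the remaining squires, × 7! ways for the navigators = 720 × 5040 = 3628800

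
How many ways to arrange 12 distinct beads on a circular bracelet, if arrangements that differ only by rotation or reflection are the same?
(12-1)!/2 = 39916800/2 = 19958400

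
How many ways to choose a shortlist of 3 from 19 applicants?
C(19,3) = 19!/(3!×16!) = 969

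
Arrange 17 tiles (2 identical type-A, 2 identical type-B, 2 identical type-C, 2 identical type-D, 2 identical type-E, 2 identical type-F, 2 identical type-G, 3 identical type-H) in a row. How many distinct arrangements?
17! / (2! × 2! × 2! × 2! × 2! × 2! × 2! × 3!) = 463134672000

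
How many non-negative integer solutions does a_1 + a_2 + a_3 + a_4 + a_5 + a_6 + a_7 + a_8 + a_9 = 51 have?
C(51+9-1, 9-1) = C(59, 8) = 2217471399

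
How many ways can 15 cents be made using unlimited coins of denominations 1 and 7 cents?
Coefficient of x^15 in 1/(1-x^1) · 1/(1-x^7). Use j coins of 7 for j = 0..⌊15/7⌋ = 2, the rest in 1s: 2 + 1 = 3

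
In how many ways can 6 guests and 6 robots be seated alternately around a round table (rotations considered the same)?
Fix one of the guests: (6-1)! ways for the remaining guests, × 6! ways for the robots = 120 × 720 = 86400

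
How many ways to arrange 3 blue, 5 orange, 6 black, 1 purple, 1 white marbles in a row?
16! / (3! × 5! × 6! × 1! × 1!) = 40360320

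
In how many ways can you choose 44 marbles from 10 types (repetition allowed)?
C(44+10-1, 10-1) = C(53, 9) = 4431613550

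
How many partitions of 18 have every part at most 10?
Let r_j(i) = number of partitions of i into parts ≤ j, for i = 0..18. r_1(i) = 1 for all i; r_j(i) = r_{j-1}(i) + r_j(i-j). Rows j = 2..10: ≤2: 1 1 2 2 3 3 4 4 5 5 6 6 7 7 8 8 9 9 10; ≤3: 1 1 2 3 4 5 7 8 10 12 14 16 19 21 24 27 30 33 37; ≤4: 1 1 2 3 5 6 9 11 15 18 23 27 34 39 47 54 64 72 84; ≤5: 1 1 2 3 5 7 10 13 18 23 30 37 47 57 70 84 101 119 141; ≤6: 1 1 2 3 5 7 11 14 20 26 35 44 58 71 90 110 136 163 199; ≤7: 1 1 2 3 5 7 11 15 21 28 38 49 65 82 105 131 164 201 248; ≤8: 1 1 2 3 5 7 11 15 22 29 40 52 70 89 116 146 186 230 288; ≤9: 1 1 2 3 5 7 11 15 22 30 41 54 73 94 123 157 201 252 318; ≤10: 1 1 2 3 5 7 11 15 22 30 42 55 75 97 128 164 212 267 340. r_10(18) = 340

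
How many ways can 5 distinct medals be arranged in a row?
5! = 120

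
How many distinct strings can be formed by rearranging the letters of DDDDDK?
6! / (5! × 1!) = 6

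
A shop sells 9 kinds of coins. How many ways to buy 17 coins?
C(17+9-1, 9-1) = C(25, 8) = 1081575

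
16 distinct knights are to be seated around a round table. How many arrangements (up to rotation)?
Circular: fix one position, arrange the rest. (16-1)! = 1307674368000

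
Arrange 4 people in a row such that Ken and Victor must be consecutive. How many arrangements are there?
Treat the 2 as one block: (4-2+1)! × 2! = 6 × 2 = 12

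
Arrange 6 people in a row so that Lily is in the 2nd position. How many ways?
Fix one position: (6-1)! = 120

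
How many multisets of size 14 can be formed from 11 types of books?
C(14+11-1, 11-1) = C(24, 10) = 1961256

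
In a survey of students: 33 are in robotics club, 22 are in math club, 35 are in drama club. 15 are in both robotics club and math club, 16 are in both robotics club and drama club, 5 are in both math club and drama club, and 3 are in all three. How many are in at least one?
|A∪B∪C| = 33+22+35-15-16-5+3 = 57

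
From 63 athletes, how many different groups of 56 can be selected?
C(63,56) = 63!/(56!×7!) = 553270671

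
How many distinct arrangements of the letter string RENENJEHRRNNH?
13! / (3! × 1! × 4! × 3! × 2!) = 3603600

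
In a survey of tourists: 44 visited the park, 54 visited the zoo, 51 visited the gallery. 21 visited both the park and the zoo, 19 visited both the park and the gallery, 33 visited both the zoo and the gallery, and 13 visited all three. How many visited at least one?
|A∪B∪C| = 44+54+51-21-19-33+13 = 89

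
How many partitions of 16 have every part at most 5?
Let r_j(i) = number of partitions of i into parts ≤ j, for i = 0..16. r_1(i) = 1 for all i; r_j(i) = r_{j-1}(i) + r_j(i-j). Rows j = 2..5: ≤2: 1 1 2 2 3 3 4 4 5 5 6 6 7 7 8 8 9; ≤3: 1 1 2 3 4 5 7 8 10 12 14 16 19 21 24 27 30; ≤4: 1 1 2 3 5 6 9 11 15 18 23 27 34 39 47 54 64; ≤5: 1 1 2 3 5 7 10 13 18 23 30 37 47 57 70 84 101. r_5(16) = 101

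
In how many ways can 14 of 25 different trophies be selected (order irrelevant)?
C(25,14) = 25!/(14!×11!) = 4457400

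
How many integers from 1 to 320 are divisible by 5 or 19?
⌊320/5⌋ + ⌊320/19⌋ - ⌊320/95⌋ = 64 + 16 - 3 = 77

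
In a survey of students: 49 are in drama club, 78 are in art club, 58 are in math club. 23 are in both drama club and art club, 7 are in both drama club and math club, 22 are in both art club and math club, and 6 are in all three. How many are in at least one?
|A∪B∪C| = 49+78+58-23-7-22+6 = 139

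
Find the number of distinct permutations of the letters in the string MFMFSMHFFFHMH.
13! / (3! × 1! × 5! × 4!) = 360360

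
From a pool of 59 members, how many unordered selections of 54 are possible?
C(59,54) = 59!/(54!×5!) = 5006386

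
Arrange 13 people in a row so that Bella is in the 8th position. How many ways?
Fix one position: (13-1)! = 479001600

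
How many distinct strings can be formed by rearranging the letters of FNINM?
5! / (1! × 1! × 2! × 1!) = 60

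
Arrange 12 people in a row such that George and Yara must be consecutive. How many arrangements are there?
Treat the 2 as one block: (12-2+1)! × 2! = 39916800 × 2 = 79833600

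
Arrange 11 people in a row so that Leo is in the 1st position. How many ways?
Fix one position: (11-1)! = 3628800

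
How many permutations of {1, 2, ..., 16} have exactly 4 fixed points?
Choose the 4 fixed points C(16,4) = 1820, derange the rest: !12 = Σ_{j=0}^{12} (-1)^j·12!/j! = 479001600 - 479001600 + 239500800 - 79833600 + 19958400 - 3991680 + 665280 - 95040 + 11880 - 1320 + 132 - 12 + 1 = 176214841. Product = 1820 × 176214841 = 320711010620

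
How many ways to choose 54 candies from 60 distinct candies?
C(60,54) = 60!/(54!×6!) = 50063860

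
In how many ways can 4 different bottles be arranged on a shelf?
4! = 24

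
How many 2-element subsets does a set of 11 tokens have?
C(11,2) = 11!/(2!×9!) = 55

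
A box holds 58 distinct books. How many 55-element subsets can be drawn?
C(58,55) = 58!/(55!×3!) = 30856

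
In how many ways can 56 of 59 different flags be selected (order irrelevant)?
C(59,56) = 59!/(56!×3!) = 32509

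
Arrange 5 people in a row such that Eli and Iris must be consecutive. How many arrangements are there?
Treat the 2 as one block: (5-2+1)! × 2! = 24 × 2 = 48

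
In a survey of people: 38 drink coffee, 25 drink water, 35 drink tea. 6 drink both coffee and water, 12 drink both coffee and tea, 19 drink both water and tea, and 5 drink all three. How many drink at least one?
|A∪B∪C| = 38+25+35-6-12-19+5 = 66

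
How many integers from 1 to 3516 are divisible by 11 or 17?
⌊3516/11⌋ + ⌊3516/17⌋ - ⌊3516/187⌋ = 319 + 206 - 18 = 507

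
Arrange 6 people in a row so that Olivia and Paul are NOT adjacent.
Total - adjacent = 6! - (6-1)!×2 = 720 - 240 = 480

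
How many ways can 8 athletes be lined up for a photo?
8! = 40320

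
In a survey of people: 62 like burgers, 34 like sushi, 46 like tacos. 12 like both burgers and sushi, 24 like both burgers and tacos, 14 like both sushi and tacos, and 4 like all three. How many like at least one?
|A∪B∪C| = 62+34+46-12-24-14+4 = 96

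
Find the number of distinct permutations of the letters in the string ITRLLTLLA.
9! / (2! × 1! × 1! × 4! × 1!) = 7560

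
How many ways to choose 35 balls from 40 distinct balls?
C(40,35) = 40!/(35!×5!) = 658008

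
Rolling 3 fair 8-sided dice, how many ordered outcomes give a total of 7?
Coefficient of x^7 in (x + x² + ... + x^8)^3. By inclusion-exclusion on dice exceeding 8: Σ_j (-1)^j C(3,j)·C(7-1-8j, 2) = C(3,0)·C(6,2) = 1·15 = 15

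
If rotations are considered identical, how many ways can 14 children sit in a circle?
Circular: fix one position, arrange the rest. (14-1)! = 6227020800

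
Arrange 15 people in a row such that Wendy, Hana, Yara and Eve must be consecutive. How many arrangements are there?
Treat the 4 as one block: (15-4+1)! × 4! = 479001600 × 24 = 11496038400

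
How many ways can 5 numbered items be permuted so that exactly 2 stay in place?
Choose the 2 fixed points C(5,2) = 10, derange the rest: !3 = Σ_{j=0}^{3} (-1)^j·3!/j! = 6 - 6 + 3 - 1 = 2. Product = 10 × 2 = 20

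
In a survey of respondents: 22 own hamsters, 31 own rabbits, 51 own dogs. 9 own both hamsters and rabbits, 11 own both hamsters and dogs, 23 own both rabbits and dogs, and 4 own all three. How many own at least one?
|A∪B∪C| = 22+31+51-9-11-23+4 = 65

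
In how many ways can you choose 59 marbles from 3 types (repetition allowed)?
C(59+3-1, 3-1) = C(61, 2) = 1830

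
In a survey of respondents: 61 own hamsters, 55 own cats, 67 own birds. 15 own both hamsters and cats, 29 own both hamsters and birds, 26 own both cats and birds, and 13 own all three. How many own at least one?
|A∪B∪C| = 61+55+67-15-29-26+13 = 126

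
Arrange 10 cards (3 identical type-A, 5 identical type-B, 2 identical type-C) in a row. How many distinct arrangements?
10! / (3! × 5! × 2!) = 2520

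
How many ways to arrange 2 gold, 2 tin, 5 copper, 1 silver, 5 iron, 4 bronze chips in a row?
19! / (2! × 2! × 5! × 1! × 5! × 4!) = 87995587680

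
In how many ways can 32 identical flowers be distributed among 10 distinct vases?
C(32+10-1, 10-1) = C(41, 9) = 350343565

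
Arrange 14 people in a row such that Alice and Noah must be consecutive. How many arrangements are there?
Treat the 2 as one block: (14-2+1)! × 2! = 6227020800 × 2 = 12454041600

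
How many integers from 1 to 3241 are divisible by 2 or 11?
⌊3241/2⌋ + ⌊3241/11⌋ - ⌊3241/22⌋ = 1620 + 294 - 147 = 1767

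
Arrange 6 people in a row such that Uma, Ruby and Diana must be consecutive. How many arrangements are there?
Treat the 3 as one block: (6-3+1)! × 3! = 24 × 6 = 144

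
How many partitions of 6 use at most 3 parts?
By conjugation, equals partitions of 6 into parts ≤ 3. Let r_j(i) = number of partitions of i into parts ≤ j, for i = 0..6. r_1(i) = 1 for all i; r_j(i) = r_{j-1}(i) + r_j(i-j). Rows j = 2..3: ≤2: 1 1 2 2 3 3 4; ≤3: 1 1 2 3 4 5 7. r_3(6) = 7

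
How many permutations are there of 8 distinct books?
8! = 40320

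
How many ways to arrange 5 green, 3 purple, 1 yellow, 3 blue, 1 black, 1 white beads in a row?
14! / (5! × 3! × 1! × 3! × 1! × 1!) = 20180160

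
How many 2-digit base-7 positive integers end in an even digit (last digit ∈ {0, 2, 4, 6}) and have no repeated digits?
Last∈{0,2,4,6}. Last=0: 6. Last nonzero: 3×5×P(5,0) = 15. Total = 21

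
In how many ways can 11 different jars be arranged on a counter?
11! = 39916800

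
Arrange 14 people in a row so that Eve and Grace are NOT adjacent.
Total - adjacent = 14! - (14-1)!×2 = 87178291200 - 12454041600 = 74724249600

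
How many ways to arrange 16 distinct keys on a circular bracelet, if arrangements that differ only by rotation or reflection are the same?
(16-1)!/2 = 1307674368000/2 = 653837184000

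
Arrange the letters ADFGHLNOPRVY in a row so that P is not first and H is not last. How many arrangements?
By inclusion-exclusion: 12! - 2×(12-1)! + (12-2)! = 479001600 - 79833600 + 3628800 = 402796800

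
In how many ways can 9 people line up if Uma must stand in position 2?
Fix one position: (9-1)! = 40320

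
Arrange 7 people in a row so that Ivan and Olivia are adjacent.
Treat as block: (7-1)! × 2! = 720 × 2 = 1440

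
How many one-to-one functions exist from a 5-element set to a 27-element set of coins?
P(27,5) = 27!/(27-5)! = 9687600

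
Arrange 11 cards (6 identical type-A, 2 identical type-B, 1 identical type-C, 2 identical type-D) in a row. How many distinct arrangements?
11! / (6! × 2! × 1! × 2!) = 13860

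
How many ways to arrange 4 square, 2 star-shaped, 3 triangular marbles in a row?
9! / (4! × 2! × 3!) = 1260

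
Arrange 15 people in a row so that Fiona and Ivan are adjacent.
Treat as block: (15-1)! × 2! = 87178291200 × 2 = 174356582400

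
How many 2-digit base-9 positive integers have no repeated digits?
First digit: 8 choices (nonzero). Then descending: 8 × 8 = 64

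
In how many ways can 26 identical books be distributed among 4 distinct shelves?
C(26+4-1, 4-1) = C(29, 3) = 3654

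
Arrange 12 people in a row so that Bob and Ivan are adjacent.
Treat as block: (12-1)! × 2! = 39916800 × 2 = 79833600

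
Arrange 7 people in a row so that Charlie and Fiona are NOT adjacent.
Total - adjacent = 7! - (7-1)!×2 = 5040 - 1440 = 3600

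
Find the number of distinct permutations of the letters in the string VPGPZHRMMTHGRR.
14! / (2! × 2! × 1! × 3! × 2! × 1! × 2! × 1!) = 908107200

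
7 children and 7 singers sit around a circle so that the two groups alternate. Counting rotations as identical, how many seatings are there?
Fix one of the children: (7-1)! ways for the remaining children, × 7! ways for the singers = 720 × 5040 = 3628800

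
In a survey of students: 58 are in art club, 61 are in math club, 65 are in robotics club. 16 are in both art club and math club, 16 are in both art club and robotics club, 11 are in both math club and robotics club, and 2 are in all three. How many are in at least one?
|A∪B∪C| = 58+61+65-16-16-11+2 = 143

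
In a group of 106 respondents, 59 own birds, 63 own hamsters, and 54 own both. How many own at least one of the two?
|A∪B| = |A| + |B| - |A∩B| = 59 + 63 - 54 = 68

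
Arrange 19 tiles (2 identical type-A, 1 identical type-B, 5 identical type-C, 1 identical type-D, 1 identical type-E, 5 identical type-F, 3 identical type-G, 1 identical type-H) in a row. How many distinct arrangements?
19! / (2! × 1! × 5! × 1! × 1! × 5! × 3! × 1!) = 703964701440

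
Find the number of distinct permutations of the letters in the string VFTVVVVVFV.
10! / (7! × 1! × 2!) = 360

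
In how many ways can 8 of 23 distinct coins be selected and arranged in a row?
P(23,8) = 23!/(23-8)! = 19769460480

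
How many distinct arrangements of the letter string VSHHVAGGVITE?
12! / (1! × 1! × 2! × 2! × 1! × 3! × 1! × 1!) = 19958400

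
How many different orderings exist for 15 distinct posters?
15! = 1307674368000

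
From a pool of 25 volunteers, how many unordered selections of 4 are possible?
C(25,4) = 25!/(4!×21!) = 12650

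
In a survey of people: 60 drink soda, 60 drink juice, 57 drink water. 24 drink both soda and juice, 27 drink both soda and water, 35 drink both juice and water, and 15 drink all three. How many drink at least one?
|A∪B∪C| = 60+60+57-24-27-35+15 = 106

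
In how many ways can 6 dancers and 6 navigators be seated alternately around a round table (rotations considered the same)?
Fix one of the dancers: (6-1)! ways for the remaining dancers, × 6! ways for the navigators = 120 × 720 = 86400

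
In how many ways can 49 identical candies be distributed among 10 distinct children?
C(49+10-1, 10-1) = C(58, 9) = 10648873950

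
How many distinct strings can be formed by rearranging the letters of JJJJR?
5! / (1! × 4!) = 5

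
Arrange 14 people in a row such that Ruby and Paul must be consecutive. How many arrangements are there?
Treat the 2 as one block: (14-2+1)! × 2! = 6227020800 × 2 = 12454041600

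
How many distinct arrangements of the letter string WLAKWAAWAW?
10! / (1! × 4! × 1! × 4!) = 6300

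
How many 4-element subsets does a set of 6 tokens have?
C(6,4) = 6!/(4!×2!) = 15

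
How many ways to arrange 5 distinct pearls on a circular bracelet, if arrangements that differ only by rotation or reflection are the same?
(5-1)!/2 = 24/2 = 12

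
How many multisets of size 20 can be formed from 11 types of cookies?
C(20+11-1, 11-1) = C(30, 10) = 30045015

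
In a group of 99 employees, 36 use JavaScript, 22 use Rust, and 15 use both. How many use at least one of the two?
|A∪B| = |A| + |B| - |A∩B| = 36 + 22 - 15 = 43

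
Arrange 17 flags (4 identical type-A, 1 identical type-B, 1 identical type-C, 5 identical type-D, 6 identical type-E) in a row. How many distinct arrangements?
17! / (4! × 1! × 1! × 5! × 6!) = 171531360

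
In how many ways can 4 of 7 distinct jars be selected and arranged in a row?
P(7,4) = 7!/(7-4)! = 840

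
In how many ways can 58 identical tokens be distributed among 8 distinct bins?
C(58+8-1, 8-1) = C(65, 7) = 696190560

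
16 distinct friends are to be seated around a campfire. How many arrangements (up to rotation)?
Circular: fix one position, arrange the rest. (16-1)! = 1307674368000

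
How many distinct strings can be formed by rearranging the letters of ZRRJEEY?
7! / (2! × 1! × 2! × 1! × 1!) = 1260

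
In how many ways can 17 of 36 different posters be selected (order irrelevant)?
C(36,17) = 36!/(17!×19!) = 8597496600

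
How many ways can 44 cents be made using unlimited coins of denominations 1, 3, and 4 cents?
Coefficient of x^44 in 1/(1-x^1) · 1/(1-x^3) · 1/(1-x^4). Case on j = number of 4-cent coins (j = 0..11); remainder r = 44 - 4j is made from {1,3} in ⌊r/3⌋+1 ways. r = 44, 40, 36, 32, 28, 24, 20, 16, 12, 8, 4, 0 → 15 + 14 + 13 + 11 + 10 + 9 + 7 + 6 + 5 + 3 + 2 + 1 = 96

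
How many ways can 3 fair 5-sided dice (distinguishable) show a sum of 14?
Coefficient of x^14 in (x + x² + ... + x^5)^3. By inclusion-exclusion on dice exceeding 5: Σ_j (-1)^j C(3,j)·C(14-1-5j, 2) = C(3,0)·C(13,2) - C(3,1)·C(8,2) + C(3,2)·C(3,2) = 1·78 - 3·28 + 3·3 = 3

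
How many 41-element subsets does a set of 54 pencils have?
C(54,41) = 54!/(41!×13!) = 1108176102180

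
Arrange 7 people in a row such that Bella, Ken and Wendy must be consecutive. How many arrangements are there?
Treat the 3 as one block: (7-3+1)! × 3! = 120 × 6 = 720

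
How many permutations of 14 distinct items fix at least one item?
Complement of the derangements. !14 = Σ_{j=0}^{14} (-1)^j·14!/j! = 87178291200 - 87178291200 + 43589145600 - 14529715200 + 3632428800 - 726485760 + 121080960 - 17297280 + 2162160 - 240240 + 24024 - 2184 + 182 - 14 + 1 = 32071101049. 14! - !14 = 87178291200 - 32071101049 = 55107190151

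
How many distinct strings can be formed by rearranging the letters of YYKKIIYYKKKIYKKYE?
17! / (1! × 6! × 7! × 3!) = 16336320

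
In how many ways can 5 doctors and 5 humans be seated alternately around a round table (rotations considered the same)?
Fix one of the doctors: (5-1)! ways for the remaining doctors, × 5! ways for the humans = 24 × 120 = 2880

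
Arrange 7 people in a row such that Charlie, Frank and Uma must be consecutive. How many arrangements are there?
Treat the 3 as one block: (7-3+1)! × 3! = 120 × 6 = 720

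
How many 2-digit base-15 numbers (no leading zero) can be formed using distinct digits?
First digit: 14 choices (nonzero). Then descending: 14 × 14 = 196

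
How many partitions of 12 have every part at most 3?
Let r_j(i) = number of partitions of i into parts ≤ j, for i = 0..12. r_1(i) = 1 for all i; r_j(i) = r_{j-1}(i) + r_j(i-j). Rows j = 2..3: ≤2: 1 1 2 2 3 3 4 4 5 5 6 6 7; ≤3: 1 1 2 3 4 5 7 8 10 12 14 16 19. r_3(12) = 19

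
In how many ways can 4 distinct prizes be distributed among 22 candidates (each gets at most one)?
P(22,4) = 22!/(22-4)! = 175560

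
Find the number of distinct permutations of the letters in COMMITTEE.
9! / (1! × 1! × 2! × 1! × 2! × 2!) = 45360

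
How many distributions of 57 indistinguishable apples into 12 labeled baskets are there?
C(57+12-1, 12-1) = C(68, 11) = 1533058025824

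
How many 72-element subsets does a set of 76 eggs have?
C(76,72) = 76!/(72!×4!) = 1282975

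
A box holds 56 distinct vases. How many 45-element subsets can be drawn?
C(56,45) = 56!/(45!×11!) = 148902215280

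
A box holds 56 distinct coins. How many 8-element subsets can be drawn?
C(56,8) = 56!/(8!×48!) = 1420494075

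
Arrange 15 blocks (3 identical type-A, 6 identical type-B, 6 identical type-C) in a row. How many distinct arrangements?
15! / (3! × 6! × 6!) = 420420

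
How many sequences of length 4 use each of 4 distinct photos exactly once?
4! = 24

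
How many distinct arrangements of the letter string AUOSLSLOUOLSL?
13! / (4! × 3! × 2! × 1! × 3!) = 3603600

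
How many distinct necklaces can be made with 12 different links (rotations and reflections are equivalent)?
(12-1)!/2 = 39916800/2 = 19958400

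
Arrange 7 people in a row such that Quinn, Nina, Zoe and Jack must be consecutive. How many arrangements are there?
Treat the 4 as one block: (7-4+1)! × 4! = 24 × 24 = 576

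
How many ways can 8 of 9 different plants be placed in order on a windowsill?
P(9,8) = 9!/(9-8)! = 362880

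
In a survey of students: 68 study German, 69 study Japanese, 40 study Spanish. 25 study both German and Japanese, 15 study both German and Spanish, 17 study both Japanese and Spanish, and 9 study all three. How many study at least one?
|A∪B∪C| = 68+69+40-25-15-17+9 = 129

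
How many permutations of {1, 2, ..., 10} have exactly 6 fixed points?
Choose the 6 fixed points C(10,6) = 210, derange the rest: !4 = Σ_{j=0}^{4} (-1)^j·4!/j! = 24 - 24 + 12 - 4 + 1 = 9. Product = 210 × 9 = 1890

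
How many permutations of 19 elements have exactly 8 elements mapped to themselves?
Choose the 8 fixed points C(19,8) = 75582, derange the rest: !11 = Σ_{j=0}^{11} (-1)^j·11!/j! = 39916800 - 39916800 + 19958400 - 6652800 + 1663200 - 332640 + 55440 - 7920 + 990 - 110 + 11 - 1 = 14684570. Product = 75582 × 14684570 = 1109889169740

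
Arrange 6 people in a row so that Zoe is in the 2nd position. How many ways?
Fix one position: (6-1)! = 120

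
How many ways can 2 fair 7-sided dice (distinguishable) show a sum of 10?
Coefficient of x^10 in (x + x² + ... + x^7)^2. By inclusion-exclusion on dice exceeding 7: Σ_j (-1)^j C(2,j)·C(10-1-7j, 1) = C(2,0)·C(9,1) - C(2,1)·C(2,1) = 1·9 - 2·2 = 5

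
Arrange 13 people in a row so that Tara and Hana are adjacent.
Treat as block: (13-1)! × 2! = 479001600 × 2 = 958003200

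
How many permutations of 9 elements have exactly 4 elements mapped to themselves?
Choose the 4 fixed points C(9,4) = 126, derange the rest: !5 = Σ_{j=0}^{5} (-1)^j·5!/j! = 120 - 120 + 60 - 20 + 5 - 1 = 44. Product = 126 × 44 = 5544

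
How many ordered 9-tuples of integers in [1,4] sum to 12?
Coefficient of x^12 in (x + x² + ... + x^4)^9. By inclusion-exclusion on dice exceeding 4: Σ_j (-1)^j C(9,j)·C(12-1-4j, 8) = C(9,0)·C(11,8) = 1·165 = 165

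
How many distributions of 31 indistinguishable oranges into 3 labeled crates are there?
C(31+3-1, 3-1) = C(33, 2) = 528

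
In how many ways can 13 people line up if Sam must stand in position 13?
Fix one position: (13-1)! = 479001600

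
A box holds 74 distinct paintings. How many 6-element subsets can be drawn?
C(74,6) = 74!/(6!×68!) = 185250786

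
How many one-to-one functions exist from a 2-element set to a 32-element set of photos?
P(32,2) = 32!/(32-2)! = 992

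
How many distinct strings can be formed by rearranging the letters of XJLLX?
5! / (2! × 1! × 2!) = 30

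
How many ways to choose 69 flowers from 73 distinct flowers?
C(73,69) = 73!/(69!×4!) = 1088430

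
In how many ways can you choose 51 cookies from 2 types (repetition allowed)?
C(51+2-1, 2-1) = C(52, 1) = 52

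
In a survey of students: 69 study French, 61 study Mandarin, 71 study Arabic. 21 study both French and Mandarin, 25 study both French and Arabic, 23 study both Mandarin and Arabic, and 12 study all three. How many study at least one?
|A∪B∪C| = 69+61+71-21-25-23+12 = 144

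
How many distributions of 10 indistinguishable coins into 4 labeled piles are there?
C(10+4-1, 4-1) = C(13, 3) = 286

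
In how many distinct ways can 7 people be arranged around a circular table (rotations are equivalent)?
Circular: fix one position, arrange the rest. (7-1)! = 720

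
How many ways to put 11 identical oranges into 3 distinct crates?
C(11+3-1, 3-1) = C(13, 2) = 78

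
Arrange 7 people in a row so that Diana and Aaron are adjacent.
Treat as block: (7-1)! × 2! = 720 × 2 = 1440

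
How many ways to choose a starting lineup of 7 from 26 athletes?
C(26,7) = 26!/(7!×19!) = 657800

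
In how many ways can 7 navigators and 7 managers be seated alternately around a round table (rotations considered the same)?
Fix one of the navigators: (7-1)! ways for the remaining navigators, × 7! ways for the managers = 720 × 5040 = 3628800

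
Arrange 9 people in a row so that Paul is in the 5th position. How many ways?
Fix one position: (9-1)! = 40320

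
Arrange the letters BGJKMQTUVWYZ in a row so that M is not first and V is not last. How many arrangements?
By inclusion-exclusion: 12! - 2×(12-1)! + (12-2)! = 479001600 - 79833600 + 3628800 = 402796800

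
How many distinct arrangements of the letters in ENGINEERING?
11! / (3! × 3! × 2! × 2! × 1!) = 277200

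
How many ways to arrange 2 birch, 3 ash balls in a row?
5! / (2! × 3!) = 10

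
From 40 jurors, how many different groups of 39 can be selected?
C(40,39) = 40!/(39!×1!) = 40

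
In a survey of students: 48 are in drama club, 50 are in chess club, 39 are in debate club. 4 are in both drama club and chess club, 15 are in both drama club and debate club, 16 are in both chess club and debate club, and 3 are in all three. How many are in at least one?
|A∪B∪C| = 48+50+39-4-15-16+3 = 105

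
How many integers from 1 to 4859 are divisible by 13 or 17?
⌊4859/13⌋ + ⌊4859/17⌋ - ⌊4859/221⌋ = 373 + 285 - 21 = 637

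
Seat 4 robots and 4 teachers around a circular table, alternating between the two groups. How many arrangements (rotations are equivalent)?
Fix one of the robots: (4-1)! ways for the remaining robots, × 4! ways for the teachers = 6 × 24 = 144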